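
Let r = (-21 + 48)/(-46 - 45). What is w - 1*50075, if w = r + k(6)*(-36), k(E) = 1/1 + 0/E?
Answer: -4560128/91 ≈ -50111.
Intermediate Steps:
r = -27/91 (r = 27/(-91) = 27*(-1/91) = -27/91 ≈ -0.29670)
k(E) = 1 (k(E) = 1*1 + 0 = 1 + 0 = 1)
w = -3303/91 (w = -27/91 + 1*(-36) = -27/91 - 36 = -3303/91 ≈ -36.297)
w - 1*50075 = -3303/91 - 1*50075 = -3303/91 - 50075 = -4560128/91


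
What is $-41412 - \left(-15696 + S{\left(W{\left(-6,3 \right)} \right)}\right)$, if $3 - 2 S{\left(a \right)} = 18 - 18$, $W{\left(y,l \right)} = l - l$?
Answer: $- \frac{51435}{2} \approx -25718.0$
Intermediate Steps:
$W{\left(y,l \right)} = 0$
$S{\left(a \right)} = \frac{3}{2}$ ($S{\left(a \right)} = \frac{3}{2} - \frac{18 - 18}{2} = \frac{3}{2} - 0 = \frac{3}{2} + 0 = \frac{3}{2}$)
$-41412 - \left(-15696 + S{\left(W{\left(-6,3 \right)} \right)}\right) = -41412 + \left(15696 - \frac{3}{2}\right) = -41412 + \frac{31389}{2} = - \frac{51435}{2}$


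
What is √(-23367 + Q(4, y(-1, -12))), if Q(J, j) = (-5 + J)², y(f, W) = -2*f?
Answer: I*√23366 ≈ 152.86*I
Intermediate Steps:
√(-23367 + Q(4, y(-1, -12))) = √(-23367 + (-5 + 4)²) = √(-23367 + (-1)²) = √(-23367 + 1) = √(-23366) = I*√23366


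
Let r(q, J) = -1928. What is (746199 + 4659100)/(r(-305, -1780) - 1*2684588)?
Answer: -5405299/2686516 ≈ -2.0120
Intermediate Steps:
(746199 + 4659100)/(r(-305, -1780) - 1*2684588) = (746199 + 4659100)/(-1928 - 1*2684588) = 5405299/(-1928 - 2684588) = 5405299/(-2686516) = 5405299*(-1/2686516) = -5405299/2686516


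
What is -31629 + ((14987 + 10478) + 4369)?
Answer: -1795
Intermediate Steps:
-31629 + ((14987 + 10478) + 4369) = -31629 + (25465 + 4369) = -31629 + 29834 = -1795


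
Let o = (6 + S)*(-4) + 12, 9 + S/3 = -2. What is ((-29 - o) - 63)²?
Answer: 44944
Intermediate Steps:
S = -33 (S = -27 + 3*(-2) = -27 - 6 = -33)
o = 120 (o = (6 - 33)*(-4) + 12 = -27*(-4) + 12 = 108 + 12 = 120)
((-29 - o) - 63)² = ((-29 - 1*120) - 63)² = ((-29 - 120) - 63)² = (-149 - 63)² = (-212)² = 44944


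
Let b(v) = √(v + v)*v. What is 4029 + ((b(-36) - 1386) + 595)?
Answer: 3238 - 216*I*√2 ≈ 3238.0 - 305.47*I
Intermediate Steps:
b(v) = √2*v^(3/2) (b(v) = √(2*v)*v = (√2*√v)*v = √2*v^(3/2))
4029 + ((b(-36) - 1386) + 595) = 4029 + ((√2*(-36)^(3/2) - 1386) + 595) = 4029 + ((√2*(-216*I) - 1386) + 595) = 4029 + ((-216*I*√2 - 1386) + 595) = 4029 + ((-1386 - 216*I*√2) + 595) = 4029 + (-791 - 216*I*√2) = 3238 - 216*I*√2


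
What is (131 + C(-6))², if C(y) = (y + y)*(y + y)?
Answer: 75625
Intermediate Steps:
C(y) = 4*y² (C(y) = (2*y)*(2*y) = 4*y²)
(131 + C(-6))² = (131 + 4*(-6)²)² = (131 + 4*36)² = (131 + 144)² = 275² = 75625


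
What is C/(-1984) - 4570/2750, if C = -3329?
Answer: 8787/545600 ≈ 0.016105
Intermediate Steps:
C/(-1984) - 4570/2750 = -3329/(-1984) - 4570/2750 = -3329*(-1/1984) - 4570*1/2750 = 3329/1984 - 457/275 = 8787/545600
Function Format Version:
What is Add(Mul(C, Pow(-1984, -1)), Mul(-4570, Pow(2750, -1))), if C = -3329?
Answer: Rational(8787, 545600) ≈ 0.016105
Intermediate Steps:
Add(Mul(C, Pow(-1984, -1)), Mul(-4570, Pow(2750, -1))) = Add(Mul(-3329, Pow(-1984, -1)), Mul(-4570, Pow(2750, -1))) = Add(Mul(-3329, Rational(-1, 1984)), Mul(-4570, Rational(1, 2750))) = Add(Rational(3329, 1984), Rational(-457, 275)) = Rational(8787, 545600)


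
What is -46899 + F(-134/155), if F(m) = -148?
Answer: -47047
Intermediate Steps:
-46899 + F(-134/155) = -46899 - 148 = -47047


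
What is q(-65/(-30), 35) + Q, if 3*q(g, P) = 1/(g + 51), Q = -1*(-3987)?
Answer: 1271855/319 ≈ 3987.0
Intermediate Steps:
Q = 3987
q(g, P) = 1/(3*(51 + g)) (q(g, P) = 1/(3*(g + 51)) = 1/(3*(51 + g)))
q(-65/(-30), 35) + Q = 1/(3*(51 - 65/(-30))) + 3987 = 1/(3*(51 - 65*(-1/30))) + 3987 = 1/(3*(51 + 13/6)) + 3987 = 1/(3*(319/6)) + 3987 = (⅓)*(6/319) + 3987 = 2/319 + 3987 = 1271855/319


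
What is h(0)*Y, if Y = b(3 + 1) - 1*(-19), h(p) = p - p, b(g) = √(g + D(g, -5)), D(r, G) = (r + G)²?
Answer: 0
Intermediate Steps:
D(r, G) = (G + r)²
b(g) = √(g + (-5 + g)²)
h(p) = 0
Y = 19 + √5 (Y = √((3 + 1) + (-5 + (3 + 1))²) - 1*(-19) = √(4 + (-5 + 4)²) + 19 = √(4 + (-1)²) + 19 = √(4 + 1) + 19 = √5 + 19 = 19 + √5 ≈ 21.236)
h(0)*Y = 0*(19 + √5) = 0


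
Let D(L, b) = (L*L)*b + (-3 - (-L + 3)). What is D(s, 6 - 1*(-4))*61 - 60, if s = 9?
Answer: 49533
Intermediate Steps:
D(L, b) = -6 + L + b*L² (D(L, b) = L²*b + (-3 - (3 - L)) = b*L² + (-3 + (-3 + L)) = b*L² + (-6 + L) = -6 + L + b*L²)
D(s, 6 - 1*(-4))*61 - 60 = (-6 + 9 + (6 - 1*(-4))*9²)*61 - 60 = (-6 + 9 + (6 + 4)*81)*61 - 60 = (-6 + 9 + 10*81)*61 - 60 = (-6 + 9 + 810)*61 - 60 = 813*61 - 60 = 49593 - 60 = 49533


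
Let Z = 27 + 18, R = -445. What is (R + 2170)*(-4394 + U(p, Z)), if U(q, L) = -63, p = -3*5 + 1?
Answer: -7688325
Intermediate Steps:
p = -14 (p = -15 + 1 = -14)
Z = 45
(R + 2170)*(-4394 + U(p, Z)) = (-445 + 2170)*(-4394 - 63) = 1725*(-4457) = -7688325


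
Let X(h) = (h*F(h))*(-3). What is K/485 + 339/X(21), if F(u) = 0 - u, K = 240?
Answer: 32129/42777 ≈ 0.75108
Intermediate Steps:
F(u) = -u
X(h) = 3*h**2 (X(h) = (h*(-h))*(-3) = -h**2*(-3) = 3*h**2)
K/485 + 339/X(21) = 240/485 + 339/((3*21**2)) = 240*(1/485) + 339/((3*441)) = 48/97 + 339/1323 = 48/97 + 339*(1/1323) = 48/97 + 113/441 = 32129/42777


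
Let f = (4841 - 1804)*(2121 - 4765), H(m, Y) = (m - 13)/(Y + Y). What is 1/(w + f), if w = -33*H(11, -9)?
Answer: -3/24089495 ≈ -1.2454e-7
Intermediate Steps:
H(m, Y) = (-13 + m)/(2*Y) (H(m, Y) = (-13 + m)/((2*Y)) = (-13 + m)*(1/(2*Y)) = (-13 + m)/(2*Y))
f = -8029828 (f = 3037*(-2644) = -8029828)
w = -11/3 (w = -33*(-13 + 11)/(2*(-9)) = -33*(-1)*(-2)/(2*9) = -33*1/9 = -11/3 ≈ -3.6667)
1/(w + f) = 1/(-11/3 - 8029828) = 1/(-24089495/3) = -3/24089495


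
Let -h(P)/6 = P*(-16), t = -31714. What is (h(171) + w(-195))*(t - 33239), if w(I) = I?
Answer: -1053602613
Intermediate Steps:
h(P) = 96*P (h(P) = -6*P*(-16) = -(-96)*P = 96*P)
(h(171) + w(-195))*(t - 33239) = (96*171 - 195)*(-31714 - 33239) = (16416 - 195)*(-64953) = 16221*(-64953) = -1053602613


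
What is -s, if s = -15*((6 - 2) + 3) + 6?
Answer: 99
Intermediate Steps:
s = -99 (s = -15*(4 + 3) + 6 = -15*7 + 6 = -105 + 6 = -99)
-s = -1*(-99) = 99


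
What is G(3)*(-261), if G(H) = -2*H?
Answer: 1566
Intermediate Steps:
G(3)*(-261) = -2*3*(-261) = -6*(-261) = 1566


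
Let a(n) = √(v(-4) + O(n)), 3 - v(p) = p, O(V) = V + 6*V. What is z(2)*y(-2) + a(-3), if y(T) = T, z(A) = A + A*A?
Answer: -12 + I*√14 ≈ -12.0 + 3.7417*I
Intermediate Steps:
z(A) = A + A²
O(V) = 7*V
v(p) = 3 - p
a(n) = √(7 + 7*n) (a(n) = √((3 - 1*(-4)) + 7*n) = √((3 + 4) + 7*n) = √(7 + 7*n))
z(2)*y(-2) + a(-3) = (2*(1 + 2))*(-2) + √(7 + 7*(-3)) = (2*3)*(-2) + √(7 - 21) = 6*(-2) + √(-14) = -12 + I*√14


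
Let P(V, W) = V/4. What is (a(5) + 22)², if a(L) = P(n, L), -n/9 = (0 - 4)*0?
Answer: 484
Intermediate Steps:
n = 0 (n = -9*(0 - 4)*0 = -(-36)*0 = -9*0 = 0)
P(V, W) = V/4 (P(V, W) = V*(¼) = V/4)
a(L) = 0 (a(L) = (¼)*0 = 0)
(a(5) + 22)² = (0 + 22)² = 22² = 484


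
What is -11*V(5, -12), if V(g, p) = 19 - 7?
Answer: -132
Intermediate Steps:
V(g, p) = 12
-11*V(5, -12) = -11*12 = -132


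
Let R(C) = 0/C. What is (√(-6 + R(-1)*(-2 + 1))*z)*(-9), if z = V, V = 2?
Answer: -18*I*√6 ≈ -44.091*I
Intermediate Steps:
z = 2
R(C) = 0
(√(-6 + R(-1)*(-2 + 1))*z)*(-9) = (√(-6 + 0*(-2 + 1))*2)*(-9) = (√(-6 + 0*(-1))*2)*(-9) = (√(-6 + 0)*2)*(-9) = (√(-6)*2)*(-9) = ((I*√6)*2)*(-9) = (2*I*√6)*(-9) = -18*I*√6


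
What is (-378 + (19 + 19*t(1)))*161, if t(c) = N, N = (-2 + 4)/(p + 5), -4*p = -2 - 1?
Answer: -56735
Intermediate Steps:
p = ¾ (p = -(-2 - 1)/4 = -¼*(-3) = ¾ ≈ 0.75000)
N = 8/23 (N = (-2 + 4)/(¾ + 5) = 2/(23/4) = 2*(4/23) = 8/23 ≈ 0.34783)
t(c) = 8/23
(-378 + (19 + 19*t(1)))*161 = (-378 + (19 + 19*(8/23)))*161 = (-378 + (19 + 152/23))*161 = (-378 + 589/23)*161 = -8105/23*161 = -56735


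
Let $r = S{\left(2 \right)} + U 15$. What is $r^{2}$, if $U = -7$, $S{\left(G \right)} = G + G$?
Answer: $10201$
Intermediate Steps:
$S{\left(G \right)} = 2 G$
$r = -101$ ($r = 2 \cdot 2 - 105 = 4 - 105 = -101$)
$r^{2} = \left(-101\right)^{2} = 10201$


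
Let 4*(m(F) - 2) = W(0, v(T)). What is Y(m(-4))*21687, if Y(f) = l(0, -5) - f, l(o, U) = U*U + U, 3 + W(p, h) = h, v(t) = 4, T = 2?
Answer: 1539777/4 ≈ 3.8494e+5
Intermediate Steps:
W(p, h) = -3 + h
l(o, U) = U + U**2 (l(o, U) = U**2 + U = U + U**2)
m(F) = 9/4 (m(F) = 2 + (-3 + 4)/4 = 2 + (1/4)*1 = 2 + 1/4 = 9/4)
Y(f) = 20 - f (Y(f) = -5*(1 - 5) - f = -5*(-4) - f = 20 - f)
Y(m(-4))*21687 = (20 - 1*9/4)*21687 = (20 - 9/4)*21687 = (71/4)*21687 = 1539777/4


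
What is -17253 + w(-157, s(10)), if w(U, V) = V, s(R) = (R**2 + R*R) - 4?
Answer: -17057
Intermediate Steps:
s(R) = -4 + 2*R**2 (s(R) = (R**2 + R**2) - 4 = 2*R**2 - 4 = -4 + 2*R**2)
-17253 + w(-157, s(10)) = -17253 + (-4 + 2*10**2) = -17253 + (-4 + 2*100) = -17253 + (-4 + 200) = -17253 + 196 = -17057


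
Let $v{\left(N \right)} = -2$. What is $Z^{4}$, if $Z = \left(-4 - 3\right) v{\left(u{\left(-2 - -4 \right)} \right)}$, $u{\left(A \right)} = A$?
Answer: $38416$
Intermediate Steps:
$Z = 14$ ($Z = \left(-4 - 3\right) \left(-2\right) = \left(-7\right) \left(-2\right) = 14$)
$Z^{4} = 14^{4} = 38416$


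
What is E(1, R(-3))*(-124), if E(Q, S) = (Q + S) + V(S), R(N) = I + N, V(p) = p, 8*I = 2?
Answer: 558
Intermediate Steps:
I = ¼ (I = (⅛)*2 = ¼ ≈ 0.25000)
R(N) = ¼ + N
E(Q, S) = Q + 2*S (E(Q, S) = (Q + S) + S = Q + 2*S)
E(1, R(-3))*(-124) = (1 + 2*(¼ - 3))*(-124) = (1 + 2*(-11/4))*(-124) = (1 - 11/2)*(-124) = -9/2*(-124) = 558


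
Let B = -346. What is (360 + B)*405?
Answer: 5670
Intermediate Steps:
(360 + B)*405 = (360 - 346)*405 = 14*405 = 5670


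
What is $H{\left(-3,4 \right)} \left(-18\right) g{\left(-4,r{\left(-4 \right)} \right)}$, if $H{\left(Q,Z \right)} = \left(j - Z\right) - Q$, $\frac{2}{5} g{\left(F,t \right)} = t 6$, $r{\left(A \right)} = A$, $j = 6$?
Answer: $5400$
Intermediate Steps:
$g{\left(F,t \right)} = 15 t$ ($g{\left(F,t \right)} = \frac{5 t 6}{2} = \frac{5 \cdot 6 t}{2} = 15 t$)
$H{\left(Q,Z \right)} = 6 - Q - Z$ ($H{\left(Q,Z \right)} = \left(6 - Z\right) - Q = 6 - Q - Z$)
$H{\left(-3,4 \right)} \left(-18\right) g{\left(-4,r{\left(-4 \right)} \right)} = \left(6 - -3 - 4\right) \left(-18\right) 15 \left(-4\right) = \left(6 + 3 - 4\right) \left(-18\right) \left(-60\right) = 5 \left(-18\right) \left(-60\right) = \left(-90\right) \left(-60\right) = 5400$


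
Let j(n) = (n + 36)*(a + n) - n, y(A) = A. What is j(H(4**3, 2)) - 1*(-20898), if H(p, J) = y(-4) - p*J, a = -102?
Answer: 43494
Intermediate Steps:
H(p, J) = -4 - J*p (H(p, J) = -4 - p*J = -4 - J*p)
j(n) = -n + (-102 + n)*(36 + n) (j(n) = (n + 36)*(-102 + n) - n = (36 + n)*(-102 + n) - n = (-102 + n)*(36 + n) - n = -n + (-102 + n)*(36 + n))
j(H(4**3, 2)) - 1*(-20898) = (-3672 + (-4 - 1*2*4**3)**2 - 67*(-4 - 1*2*4**3)) - 1*(-20898) = (-3672 + (-4 - 1*2*64)**2 - 67*(-4 - 1*2*64)) + 20898 = (-3672 + (-4 - 128)**2 - 67*(-4 - 128)) + 20898 = (-3672 + (-132)**2 - 67*(-132)) + 20898 = (-3672 + 17424 + 8844) + 20898 = 22596 + 20898 = 43494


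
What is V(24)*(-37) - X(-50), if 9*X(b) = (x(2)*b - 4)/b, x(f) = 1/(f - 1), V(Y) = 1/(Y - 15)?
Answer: -952/225 ≈ -4.2311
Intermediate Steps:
V(Y) = 1/(-15 + Y)
x(f) = 1/(-1 + f)
X(b) = (-4 + b)/(9*b) (X(b) = ((b/(-1 + 2) - 4)/b)/9 = ((b/1 - 4)/b)/9 = ((1*b - 4)/b)/9 = ((b - 4)/b)/9 = ((-4 + b)/b)/9 = (-4 + b)/(9*b))
V(24)*(-37) - X(-50) = -37/(-15 + 24) - (-4 - 50)/(9*(-50)) = -37/9 - (-1)*(-54)/(9*50) = (⅑)*(-37) - 1*3/25 = -37/9 - 3/25 = -952/225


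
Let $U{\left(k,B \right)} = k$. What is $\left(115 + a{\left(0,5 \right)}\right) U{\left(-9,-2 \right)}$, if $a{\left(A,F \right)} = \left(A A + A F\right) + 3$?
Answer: $-1062$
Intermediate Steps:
$a{\left(A,F \right)} = 3 + A^{2} + A F$ ($a{\left(A,F \right)} = \left(A^{2} + A F\right) + 3 = 3 + A^{2} + A F$)
$\left(115 + a{\left(0,5 \right)}\right) U{\left(-9,-2 \right)} = \left(115 + \left(3 + 0^{2} + 0 \cdot 5\right)\right) \left(-9\right) = \left(115 + \left(3 + 0 + 0\right)\right) \left(-9\right) = \left(115 + 3\right) \left(-9\right) = 118 \left(-9\right) = -1062$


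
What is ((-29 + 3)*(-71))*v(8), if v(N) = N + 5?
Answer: 23998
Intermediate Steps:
v(N) = 5 + N
((-29 + 3)*(-71))*v(8) = ((-29 + 3)*(-71))*(5 + 8) = -26*(-71)*13 = 1846*13 = 23998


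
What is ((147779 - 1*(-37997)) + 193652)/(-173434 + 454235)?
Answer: 379428/280801 ≈ 1.3512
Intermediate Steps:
((147779 - 1*(-37997)) + 193652)/(-173434 + 454235) = ((147779 + 37997) + 193652)/280801 = (185776 + 193652)*(1/280801) = 379428*(1/280801) = 379428/280801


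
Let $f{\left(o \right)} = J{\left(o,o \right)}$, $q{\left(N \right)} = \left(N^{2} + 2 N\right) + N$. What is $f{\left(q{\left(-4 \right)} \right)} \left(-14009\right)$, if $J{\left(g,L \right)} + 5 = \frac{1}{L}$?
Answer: $\frac{266171}{4} \approx 66543.0$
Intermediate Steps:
$q{\left(N \right)} = N^{2} + 3 N$
$J{\left(g,L \right)} = -5 + \frac{1}{L}$
$f{\left(o \right)} = -5 + \frac{1}{o}$
$f{\left(q{\left(-4 \right)} \right)} \left(-14009\right) = \left(-5 + \frac{1}{\left(-4\right) \left(3 - 4\right)}\right) \left(-14009\right) = \left(-5 + \frac{1}{\left(-4\right) \left(-1\right)}\right) \left(-14009\right) = \left(-5 + \frac{1}{4}\right) \left(-14009\right) = \left(- \frac{19}{4}\right) \left(-14009\right) = \frac{266171}{4}$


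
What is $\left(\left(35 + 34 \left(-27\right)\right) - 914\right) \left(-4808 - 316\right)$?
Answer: $9207828$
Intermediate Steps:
$\left(\left(35 + 34 \left(-27\right)\right) - 914\right) \left(-4808 - 316\right) = \left(\left(35 - 918\right) - 914\right) \left(-5124\right) = \left(-883 - 914\right) \left(-5124\right) = \left(-1797\right) \left(-5124\right) = 9207828$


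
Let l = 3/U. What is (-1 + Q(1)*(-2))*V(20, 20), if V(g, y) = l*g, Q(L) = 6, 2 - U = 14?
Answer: 65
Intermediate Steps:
U = -12 (U = 2 - 1*14 = 2 - 14 = -12)
l = -¼ (l = 3/(-12) = 3*(-1/12) = -¼ ≈ -0.25000)
V(g, y) = -g/4
(-1 + Q(1)*(-2))*V(20, 20) = (-1 + 6*(-2))*(-¼*20) = (-1 - 12)*(-5) = -13*(-5) = 65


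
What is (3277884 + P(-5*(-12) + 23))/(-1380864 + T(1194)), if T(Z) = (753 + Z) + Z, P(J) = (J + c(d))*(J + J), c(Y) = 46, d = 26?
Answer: -1099766/459241 ≈ -2.3947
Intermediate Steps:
P(J) = 2*J*(46 + J) (P(J) = (J + 46)*(J + J) = (46 + J)*(2*J) = 2*J*(46 + J))
T(Z) = 753 + 2*Z
(3277884 + P(-5*(-12) + 23))/(-1380864 + T(1194)) = (3277884 + 2*(-5*(-12) + 23)*(46 + (-5*(-12) + 23)))/(-1380864 + (753 + 2*1194)) = (3277884 + 2*(60 + 23)*(46 + (60 + 23)))/(-1380864 + (753 + 2388)) = (3277884 + 2*83*(46 + 83))/(-1380864 + 3141) = (3277884 + 2*83*129)/(-1377723) = (3277884 + 21414)*(-1/1377723) = 3299298*(-1/1377723) = -1099766/459241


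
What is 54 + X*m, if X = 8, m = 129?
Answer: 1086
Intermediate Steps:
54 + X*m = 54 + 8*129 = 54 + 1032 = 1086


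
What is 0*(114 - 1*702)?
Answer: 0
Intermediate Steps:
0*(114 - 1*702) = 0*(114 - 702) = 0*(-588) = 0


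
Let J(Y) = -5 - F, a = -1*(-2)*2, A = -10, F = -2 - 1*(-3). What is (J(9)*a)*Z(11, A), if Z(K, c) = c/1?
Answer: 240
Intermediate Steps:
F = 1 (F = -2 + 3 = 1)
a = 4 (a = 2*2 = 4)
J(Y) = -6 (J(Y) = -5 - 1*1 = -5 - 1 = -6)
Z(K, c) = c (Z(K, c) = c*1 = c)
(J(9)*a)*Z(11, A) = -6*4*(-10) = -24*(-10) = 240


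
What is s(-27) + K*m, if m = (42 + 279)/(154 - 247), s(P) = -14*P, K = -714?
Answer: 88116/31 ≈ 2842.5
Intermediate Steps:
m = -107/31 (m = 321/(-93) = 321*(-1/93) = -107/31 ≈ -3.4516)
s(-27) + K*m = -14*(-27) - 714*(-107/31) = 378 + 76398/31 = 88116/31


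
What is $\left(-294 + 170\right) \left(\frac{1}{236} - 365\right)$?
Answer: $\frac{2670309}{59} \approx 45260.0$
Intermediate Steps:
$\left(-294 + 170\right) \left(\frac{1}{236} - 365\right) = - 124 \left(\frac{1}{236} - 365\right) = \left(-124\right) \left(- \frac{86139}{236}\right) = \frac{2670309}{59}$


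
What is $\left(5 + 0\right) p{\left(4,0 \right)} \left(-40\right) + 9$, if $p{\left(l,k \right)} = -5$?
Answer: $1009$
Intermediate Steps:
$\left(5 + 0\right) p{\left(4,0 \right)} \left(-40\right) + 9 = \left(5 + 0\right) \left(-5\right) \left(-40\right) + 9 = 5 \left(-5\right) \left(-40\right) + 9 = \left(-25\right) \left(-40\right) + 9 = 1000 + 9 = 1009$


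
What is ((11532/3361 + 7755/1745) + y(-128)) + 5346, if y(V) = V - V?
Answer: 6280036773/1172989 ≈ 5353.9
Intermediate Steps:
y(V) = 0
((11532/3361 + 7755/1745) + y(-128)) + 5346 = ((11532/3361 + 7755/1745) + 0) + 5346 = ((11532*(1/3361) + 7755*(1/1745)) + 0) + 5346 = ((11532/3361 + 1551/349) + 0) + 5346 = (9237579/1172989 + 0) + 5346 = 9237579/1172989 + 5346 = 6280036773/1172989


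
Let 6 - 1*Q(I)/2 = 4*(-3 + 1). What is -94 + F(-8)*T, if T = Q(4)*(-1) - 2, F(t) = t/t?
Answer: -124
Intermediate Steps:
F(t) = 1
Q(I) = 28 (Q(I) = 12 - 8*(-3 + 1) = 12 - 8*(-2) = 12 - 2*(-8) = 12 + 16 = 28)
T = -30 (T = 28*(-1) - 2 = -28 - 2 = -30)
-94 + F(-8)*T = -94 + 1*(-30) = -94 - 30 = -124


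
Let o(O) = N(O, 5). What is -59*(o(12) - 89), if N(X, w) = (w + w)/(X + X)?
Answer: 62717/12 ≈ 5226.4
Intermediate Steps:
N(X, w) = w/X (N(X, w) = (2*w)/((2*X)) = (2*w)*(1/(2*X)) = w/X)
o(O) = 5/O
-59*(o(12) - 89) = -59*(5/12 - 89) = -59*(-1063/12) = 62717/12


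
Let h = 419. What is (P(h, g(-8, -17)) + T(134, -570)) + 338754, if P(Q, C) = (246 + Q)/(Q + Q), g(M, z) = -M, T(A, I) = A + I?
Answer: 283511149/838 ≈ 3.3832e+5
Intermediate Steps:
P(Q, C) = (246 + Q)/(2*Q) (P(Q, C) = (246 + Q)/((2*Q)) = (246 + Q)*(1/(2*Q)) = (246 + Q)/(2*Q))
(P(h, g(-8, -17)) + T(134, -570)) + 338754 = ((½)*(246 + 419)/419 + (134 - 570)) + 338754 = ((½)*(1/419)*665 - 436) + 338754 = (665/838 - 436) + 338754 = -364703/838 + 338754 = 283511149/838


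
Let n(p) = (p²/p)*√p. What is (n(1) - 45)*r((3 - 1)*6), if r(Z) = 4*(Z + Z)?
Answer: -4224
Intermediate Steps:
r(Z) = 8*Z (r(Z) = 4*(2*Z) = 8*Z)
n(p) = p^(3/2) (n(p) = p*√p = p^(3/2))
(n(1) - 45)*r((3 - 1)*6) = (1^(3/2) - 45)*(8*((3 - 1)*6)) = (1 - 45)*(8*(2*6)) = -352*12 = -44*96 = -4224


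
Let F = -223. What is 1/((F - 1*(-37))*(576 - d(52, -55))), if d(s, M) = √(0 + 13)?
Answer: -96/10284653 - √13/61707918 ≈ -9.3927e-6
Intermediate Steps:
d(s, M) = √13
1/((F - 1*(-37))*(576 - d(52, -55))) = 1/((-223 - 1*(-37))*(576 - √13)) = 1/((-223 + 37)*(576 - √13)) = 1/(-186*(576 - √13)) = 1/(-107136 + 186*√13)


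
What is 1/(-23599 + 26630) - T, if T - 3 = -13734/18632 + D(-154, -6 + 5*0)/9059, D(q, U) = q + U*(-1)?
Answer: -574575053697/255797134964 ≈ -2.2462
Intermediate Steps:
D(q, U) = q - U
T = 189594011/84393644 (T = 3 + (-13734/18632 + (-154 - (-6 + 5*0))/9059) = 3 + (-13734*1/18632 + (-154 - (-6 + 0))*(1/9059)) = 3 + (-6867/9316 + (-154 - 1*(-6))*(1/9059)) = 3 + (-6867/9316 + (-154 + 6)*(1/9059)) = 3 + (-6867/9316 - 148*1/9059) = 3 + (-6867/9316 - 148/9059) = 3 - 63586921/84393644 = 189594011/84393644 ≈ 2.2465)
1/(-23599 + 26630) - T = 1/(-23599 + 26630) - 1*189594011/84393644 = 1/3031 - 189594011/84393644 = -574575053697/255797134964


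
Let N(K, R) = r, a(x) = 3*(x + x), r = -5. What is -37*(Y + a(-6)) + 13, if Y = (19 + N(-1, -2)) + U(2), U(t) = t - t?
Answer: 827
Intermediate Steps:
a(x) = 6*x (a(x) = 3*(2*x) = 6*x)
U(t) = 0
N(K, R) = -5
Y = 14 (Y = (19 - 5) + 0 = 14 + 0 = 14)
-37*(Y + a(-6)) + 13 = -37*(14 + 6*(-6)) + 13 = -37*(14 - 36) + 13 = -37*(-22) + 13 = 814 + 13 = 827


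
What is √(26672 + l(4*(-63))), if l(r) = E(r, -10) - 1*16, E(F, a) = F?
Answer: 2*√6601 ≈ 162.49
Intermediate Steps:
l(r) = -16 + r (l(r) = r - 1*16 = r - 16 = -16 + r)
√(26672 + l(4*(-63))) = √(26672 + (-16 + 4*(-63))) = √(26672 + (-16 - 252)) = √(26672 - 268) = √26404 = 2*√6601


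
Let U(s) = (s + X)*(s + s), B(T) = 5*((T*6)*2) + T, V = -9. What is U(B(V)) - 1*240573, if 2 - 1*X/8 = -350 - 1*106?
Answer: -3660843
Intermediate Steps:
X = 3664 (X = 16 - 8*(-350 - 1*106) = 16 - 8*(-350 - 106) = 16 - 8*(-456) = 16 + 3648 = 3664)
B(T) = 61*T (B(T) = 5*((6*T)*2) + T = 5*(12*T) + T = 60*T + T = 61*T)
U(s) = 2*s*(3664 + s) (U(s) = (s + 3664)*(s + s) = (3664 + s)*(2*s) = 2*s*(3664 + s))
U(B(V)) - 1*240573 = 2*(61*(-9))*(3664 + 61*(-9)) - 1*240573 = 2*(-549)*(3664 - 549) - 240573 = 2*(-549)*3115 - 240573 = -3420270 - 240573 = -3660843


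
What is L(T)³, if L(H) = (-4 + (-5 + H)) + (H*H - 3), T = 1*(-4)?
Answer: 0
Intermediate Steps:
T = -4
L(H) = -12 + H + H² (L(H) = (-9 + H) + (H² - 3) = (-9 + H) + (-3 + H²) = -12 + H + H²)
L(T)³ = (-12 - 4 + (-4)²)³ = (-12 - 4 + 16)³ = 0³ = 0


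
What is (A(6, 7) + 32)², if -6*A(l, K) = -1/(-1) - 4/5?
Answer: 919681/900 ≈ 1021.9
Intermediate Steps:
A(l, K) = -1/30 (A(l, K) = -(-1/(-1) - 4/5)/6 = -(-1*(-1) - 4*⅕)/6 = -(1 - ⅘)/6 = -⅙*⅕ = -1/30)
(A(6, 7) + 32)² = (-1/30 + 32)² = (959/30)² = 919681/900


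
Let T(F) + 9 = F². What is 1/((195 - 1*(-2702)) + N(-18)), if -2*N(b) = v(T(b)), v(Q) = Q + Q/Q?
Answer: 1/2739 ≈ 0.00036510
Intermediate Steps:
T(F) = -9 + F²
v(Q) = 1 + Q (v(Q) = Q + 1 = 1 + Q)
N(b) = 4 - b²/2 (N(b) = -(1 + (-9 + b²))/2 = -(-8 + b²)/2 = 4 - b²/2)
1/((195 - 1*(-2702)) + N(-18)) = 1/((195 - 1*(-2702)) + (4 - ½*(-18)²)) = 1/((195 + 2702) + (4 - ½*324)) = 1/(2897 + (4 - 162)) = 1/(2897 - 158) = 1/2739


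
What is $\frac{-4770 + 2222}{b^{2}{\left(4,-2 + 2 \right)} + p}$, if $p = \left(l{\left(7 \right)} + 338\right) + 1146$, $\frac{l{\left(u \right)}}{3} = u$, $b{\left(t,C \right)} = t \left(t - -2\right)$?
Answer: $- \frac{2548}{2081} \approx -1.2244$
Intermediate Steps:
$b{\left(t,C \right)} = t \left(2 + t\right)$ ($b{\left(t,C \right)} = t \left(t + 2\right) = t \left(2 + t\right)$)
$l{\left(u \right)} = 3 u$
$p = 1505$ ($p = \left(3 \cdot 7 + 338\right) + 1146 = \left(21 + 338\right) + 1146 = 359 + 1146 = 1505$)
$\frac{-4770 + 2222}{b^{2}{\left(4,-2 + 2 \right)} + p} = \frac{-4770 + 2222}{\left(4 \left(2 + 4\right)\right)^{2} + 1505} = - \frac{2548}{\left(4 \cdot 6\right)^{2} + 1505} = - \frac{2548}{24^{2} + 1505} = - \frac{2548}{576 + 1505} = - \frac{2548}{2081}$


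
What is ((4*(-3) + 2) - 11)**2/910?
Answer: 63/130 ≈ 0.48462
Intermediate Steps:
((4*(-3) + 2) - 11)**2/910 = ((-12 + 2) - 11)**2*(1/910) = (-10 - 11)**2*(1/910) = (-21)**2*(1/910) = 441*(1/910) = 63/130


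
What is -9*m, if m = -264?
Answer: 2376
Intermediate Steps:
-9*m = -9*(-264) = 2376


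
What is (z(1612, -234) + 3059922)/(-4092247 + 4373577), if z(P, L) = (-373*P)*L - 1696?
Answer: 14375681/28133 ≈ 510.99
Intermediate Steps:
z(P, L) = -1696 - 373*L*P (z(P, L) = -373*L*P - 1696 = -1696 - 373*L*P)
(z(1612, -234) + 3059922)/(-4092247 + 4373577) = ((-1696 - 373*(-234)*1612) + 3059922)/(-4092247 + 4373577) = ((-1696 + 140698584) + 3059922)/281330 = (140696888 + 3059922)*(1/281330) = 143756810*(1/281330) = 14375681/28133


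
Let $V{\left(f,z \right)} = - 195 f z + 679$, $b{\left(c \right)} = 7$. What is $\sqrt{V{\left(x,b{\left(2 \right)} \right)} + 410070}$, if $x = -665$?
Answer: $\sqrt{1318474} \approx 1148.2$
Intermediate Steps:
$V{\left(f,z \right)} = 679 - 195 f z$ ($V{\left(f,z \right)} = - 195 f z + 679 = 679 - 195 f z$)
$\sqrt{V{\left(x,b{\left(2 \right)} \right)} + 410070} = \sqrt{\left(679 - \left(-129675\right) 7\right) + 410070} = \sqrt{\left(679 + 907725\right) + 410070} = \sqrt{908404 + 410070} = \sqrt{1318474}$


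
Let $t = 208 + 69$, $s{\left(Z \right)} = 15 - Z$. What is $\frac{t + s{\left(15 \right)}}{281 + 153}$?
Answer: $\frac{277}{434} \approx 0.63825$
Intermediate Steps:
$t = 277$
$\frac{t + s{\left(15 \right)}}{281 + 153} = \frac{277 + \left(15 - 15\right)}{281 + 153} = \frac{277 + \left(15 - 15\right)}{434} = \frac{277 + 0}{434} = \frac{1}{434} \cdot 277 = \frac{277}{434}$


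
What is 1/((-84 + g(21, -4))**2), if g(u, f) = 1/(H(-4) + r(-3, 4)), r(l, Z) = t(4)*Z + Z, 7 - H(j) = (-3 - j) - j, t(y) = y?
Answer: 484/3411409 ≈ 0.00014188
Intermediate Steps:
H(j) = 10 + 2*j (H(j) = 7 - ((-3 - j) - j) = 7 - (-3 - 2*j) = 7 + (3 + 2*j) = 10 + 2*j)
r(l, Z) = 5*Z (r(l, Z) = 4*Z + Z = 5*Z)
g(u, f) = 1/22 (g(u, f) = 1/((10 + 2*(-4)) + 5*4) = 1/((10 - 8) + 20) = 1/(2 + 20) = 1/22)
1/((-84 + g(21, -4))**2) = 1/((-84 + 1/22)**2) = 1/((-1847/22)**2) = 1/(3411409/484) = 484/3411409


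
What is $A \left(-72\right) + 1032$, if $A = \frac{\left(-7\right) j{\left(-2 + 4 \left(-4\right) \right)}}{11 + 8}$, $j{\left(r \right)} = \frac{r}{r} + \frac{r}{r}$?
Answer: $\frac{20616}{19} \approx 1085.1$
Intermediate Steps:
$j{\left(r \right)} = 2$ ($j{\left(r \right)} = 1 + 1 = 2$)
$A = - \frac{14}{19}$ ($A = \frac{\left(-7\right) 2}{11 + 8} = - \frac{14}{19} \approx -0.73684$)
$A \left(-72\right) + 1032 = \left(- \frac{14}{19}\right) \left(-72\right) + 1032 = \frac{1008}{19} + 1032 = \frac{20616}{19}$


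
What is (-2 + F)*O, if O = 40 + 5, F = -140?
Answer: -6390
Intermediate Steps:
O = 45
(-2 + F)*O = (-2 - 140)*45 = -142*45 = -6390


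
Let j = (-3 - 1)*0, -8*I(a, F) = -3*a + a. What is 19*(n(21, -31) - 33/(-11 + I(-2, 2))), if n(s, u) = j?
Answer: 1254/23 ≈ 54.522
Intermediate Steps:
I(a, F) = a/4 (I(a, F) = -(-3*a + a)/8 = -(-1)*a/4 = a/4)
j = 0 (j = -4*0 = 0)
n(s, u) = 0
19*(n(21, -31) - 33/(-11 + I(-2, 2))) = 19*(0 - 33/(-11 + (¼)*(-2))) = 19*(0 - 33/(-11 - ½)) = 19*(0 - 33/(-23/2)) = 19*(0 - 2/23*(-33)) = 19*(0 + 66/23) = 19*(66/23) = 1254/23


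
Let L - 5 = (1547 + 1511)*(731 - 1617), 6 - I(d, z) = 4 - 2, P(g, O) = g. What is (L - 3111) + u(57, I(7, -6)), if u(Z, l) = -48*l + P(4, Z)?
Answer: -2712682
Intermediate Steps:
I(d, z) = 4 (I(d, z) = 6 - (4 - 2) = 6 - 1*2 = 6 - 2 = 4)
u(Z, l) = 4 - 48*l (u(Z, l) = -48*l + 4 = 4 - 48*l)
L = -2709383 (L = 5 + (1547 + 1511)*(731 - 1617) = 5 + 3058*(-886) = 5 - 2709388 = -2709383)
(L - 3111) + u(57, I(7, -6)) = (-2709383 - 3111) + (4 - 48*4) = -2712494 + (4 - 192) = -2712494 - 188 = -2712682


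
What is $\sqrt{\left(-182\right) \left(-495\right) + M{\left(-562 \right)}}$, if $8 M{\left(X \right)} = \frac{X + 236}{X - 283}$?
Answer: $\frac{\sqrt{1522521815}}{130} \approx 300.15$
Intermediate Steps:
$M{\left(X \right)} = \frac{236 + X}{8 \left(-283 + X\right)}$ ($M{\left(X \right)} = \frac{\left(X + 236\right) \frac{1}{X - 283}}{8} = \frac{\left(236 + X\right) \frac{1}{-283 + X}}{8} = \frac{\frac{1}{-283 + X} \left(236 + X\right)}{8} = \frac{236 + X}{8 \left(-283 + X\right)}$)
$\sqrt{\left(-182\right) \left(-495\right) + M{\left(-562 \right)}} = \sqrt{\left(-182\right) \left(-495\right) + \frac{236 - 562}{8 \left(-283 - 562\right)}} = \sqrt{90090 + \frac{1}{8} \frac{1}{-845} \left(-326\right)} = \sqrt{90090 + \frac{1}{8} \left(- \frac{1}{845}\right) \left(-326\right)} = \sqrt{90090 + \frac{163}{3380}} = \sqrt{\frac{304504363}{3380}} = \frac{\sqrt{1522521815}}{130}$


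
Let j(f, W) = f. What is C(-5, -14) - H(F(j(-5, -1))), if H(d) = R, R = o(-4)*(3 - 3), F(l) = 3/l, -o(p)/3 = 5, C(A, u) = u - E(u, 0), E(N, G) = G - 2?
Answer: -12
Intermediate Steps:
E(N, G) = -2 + G
C(A, u) = 2 + u (C(A, u) = u - (-2 + 0) = u - 1*(-2) = u + 2 = 2 + u)
o(p) = -15 (o(p) = -3*5 = -15)
R = 0 (R = -15*(3 - 3) = -15*0 = 0)
H(d) = 0
C(-5, -14) - H(F(j(-5, -1))) = (2 - 14) - 1*0 = -12 + 0 = -12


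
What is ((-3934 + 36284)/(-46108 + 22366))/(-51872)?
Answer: 16175/615772512 ≈ 2.6268e-5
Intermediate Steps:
((-3934 + 36284)/(-46108 + 22366))/(-51872) = (32350/(-23742))*(-1/51872) = (32350*(-1/23742))*(-1/51872) = -16175/11871*(-1/51872) = 16175/615772512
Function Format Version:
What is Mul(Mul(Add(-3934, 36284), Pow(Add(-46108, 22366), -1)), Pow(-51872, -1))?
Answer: Rational(16175, 615772512) ≈ 2.6268e-5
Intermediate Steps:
Mul(Mul(Add(-3934, 36284), Pow(Add(-46108, 22366), -1)), Pow(-51872, -1)) = Mul(Mul(32350, Pow(-23742, -1)), Rational(-1, 51872)) = Mul(Mul(32350, Rational(-1, 23742)), Rational(-1, 51872)) = Mul(Rational(-16175, 11871), Rational(-1, 51872)) = Rational(16175, 615772512)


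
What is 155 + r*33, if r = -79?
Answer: -2452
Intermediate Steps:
155 + r*33 = 155 - 79*33 = 155 - 2607 = -2452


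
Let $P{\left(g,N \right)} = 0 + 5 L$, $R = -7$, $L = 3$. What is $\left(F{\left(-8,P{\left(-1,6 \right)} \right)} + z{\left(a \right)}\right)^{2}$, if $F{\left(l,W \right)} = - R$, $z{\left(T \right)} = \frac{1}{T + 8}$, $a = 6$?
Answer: $\frac{9801}{196} \approx 50.005$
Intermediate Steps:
$z{\left(T \right)} = \frac{1}{8 + T}$
$P{\left(g,N \right)} = 15$ ($P{\left(g,N \right)} = 0 + 5 \cdot 3 = 0 + 15 = 15$)
$F{\left(l,W \right)} = 7$ ($F{\left(l,W \right)} = \left(-1\right) \left(-7\right) = 7$)
$\left(F{\left(-8,P{\left(-1,6 \right)} \right)} + z{\left(a \right)}\right)^{2} = \left(7 + \frac{1}{8 + 6}\right)^{2} = \left(7 + \frac{1}{14}\right)^{2} = \left(\frac{99}{14}\right)^{2} = \frac{9801}{196}$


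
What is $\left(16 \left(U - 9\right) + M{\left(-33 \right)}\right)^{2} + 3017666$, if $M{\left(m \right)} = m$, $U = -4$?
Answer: $3075747$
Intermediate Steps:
$\left(16 \left(U - 9\right) + M{\left(-33 \right)}\right)^{2} + 3017666 = \left(16 \left(-4 - 9\right) - 33\right)^{2} + 3017666 = \left(16 \left(-13\right) - 33\right)^{2} + 3017666 = \left(-208 - 33\right)^{2} + 3017666 = \left(-241\right)^{2} + 3017666 = 58081 + 3017666 = 3075747$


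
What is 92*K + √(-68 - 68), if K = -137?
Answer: -12604 + 2*I*√34 ≈ -12604.0 + 11.662*I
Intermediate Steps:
92*K + √(-68 - 68) = 92*(-137) + √(-68 - 68) = -12604 + √(-136) = -12604 + 2*I*√34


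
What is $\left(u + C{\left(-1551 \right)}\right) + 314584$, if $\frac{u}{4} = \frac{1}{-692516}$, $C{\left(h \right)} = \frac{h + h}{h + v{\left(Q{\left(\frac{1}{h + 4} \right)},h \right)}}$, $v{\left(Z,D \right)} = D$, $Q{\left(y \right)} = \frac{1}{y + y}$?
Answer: $\frac{54463786464}{173129} \approx 3.1459 \cdot 10^{5}$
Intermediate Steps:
$Q{\left(y \right)} = \frac{1}{2 y}$
$C{\left(h \right)} = 1$ ($C{\left(h \right)} = \frac{h + h}{h + h} = \frac{2 h}{2 h} = 2 h \frac{1}{2 h} = 1$)
$u = - \frac{1}{173129}$ ($u = \frac{4}{-692516} = 4 \left(- \frac{1}{692516}\right) = - \frac{1}{173129} \approx -5.776 \cdot 10^{-6}$)
$\left(u + C{\left(-1551 \right)}\right) + 314584 = \left(- \frac{1}{173129} + 1\right) + 314584 = \frac{173128}{173129} + 314584 = \frac{54463786464}{173129}$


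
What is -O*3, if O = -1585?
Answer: 4755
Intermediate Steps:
-O*3 = -1*(-1585)*3 = 1585*3 = 4755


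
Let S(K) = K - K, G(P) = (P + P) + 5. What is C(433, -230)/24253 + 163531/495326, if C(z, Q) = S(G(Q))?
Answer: 163531/495326 ≈ 0.33015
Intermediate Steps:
G(P) = 5 + 2*P (G(P) = 2*P + 5 = 5 + 2*P)
S(K) = 0
C(z, Q) = 0
C(433, -230)/24253 + 163531/495326 = 0/24253 + 163531/495326 = 0*(1/24253) + 163531*(1/495326) = 0 + 163531/495326 = 163531/495326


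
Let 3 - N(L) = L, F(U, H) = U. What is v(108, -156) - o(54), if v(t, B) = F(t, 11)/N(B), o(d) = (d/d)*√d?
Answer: 36/53 - 3*√6 ≈ -6.6692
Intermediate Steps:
N(L) = 3 - L
o(d) = √d (o(d) = 1*√d = √d)
v(t, B) = t/(3 - B)
v(108, -156) - o(54) = -1*108/(-3 - 156) - √54 = -1*108/(-159) - 3*√6 = -1*108*(-1/159) - 3*√6 = 36/53 - 3*√6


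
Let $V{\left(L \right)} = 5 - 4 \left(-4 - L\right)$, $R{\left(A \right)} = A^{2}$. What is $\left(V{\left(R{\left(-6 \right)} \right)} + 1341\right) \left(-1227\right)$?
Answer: $-1847862$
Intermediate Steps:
$V{\left(L \right)} = 21 + 4 L$ ($V{\left(L \right)} = 5 + \left(16 + 4 L\right) = 21 + 4 L$)
$\left(V{\left(R{\left(-6 \right)} \right)} + 1341\right) \left(-1227\right) = \left(\left(21 + 4 \left(-6\right)^{2}\right) + 1341\right) \left(-1227\right) = \left(\left(21 + 4 \cdot 36\right) + 1341\right) \left(-1227\right) = \left(\left(21 + 144\right) + 1341\right) \left(-1227\right) = \left(165 + 1341\right) \left(-1227\right) = 1506 \left(-1227\right) = -1847862$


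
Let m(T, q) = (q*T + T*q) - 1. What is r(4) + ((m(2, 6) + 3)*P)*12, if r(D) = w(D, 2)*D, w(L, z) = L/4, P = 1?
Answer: 316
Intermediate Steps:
w(L, z) = L/4 (w(L, z) = L*(¼) = L/4)
m(T, q) = -1 + 2*T*q (m(T, q) = (T*q + T*q) - 1 = 2*T*q - 1 = -1 + 2*T*q)
r(D) = D²/4 (r(D) = (D/4)*D = D²/4)
r(4) + ((m(2, 6) + 3)*P)*12 = (¼)*4² + (((-1 + 2*2*6) + 3)*1)*12 = (¼)*16 + (((-1 + 24) + 3)*1)*12 = 4 + ((23 + 3)*1)*12 = 4 + (26*1)*12 = 4 + 26*12 = 4 + 312 = 316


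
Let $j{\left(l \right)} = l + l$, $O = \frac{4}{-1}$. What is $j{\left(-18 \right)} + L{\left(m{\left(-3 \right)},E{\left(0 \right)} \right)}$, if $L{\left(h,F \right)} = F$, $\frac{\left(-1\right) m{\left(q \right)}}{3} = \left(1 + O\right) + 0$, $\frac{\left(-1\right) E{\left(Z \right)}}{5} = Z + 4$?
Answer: $-56$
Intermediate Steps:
$O = -4$ ($O = 4 \left(-1\right) = -4$)
$E{\left(Z \right)} = -20 - 5 Z$ ($E{\left(Z \right)} = - 5 \left(Z + 4\right) = - 5 \left(4 + Z\right) = -20 - 5 Z$)
$j{\left(l \right)} = 2 l$
$m{\left(q \right)} = 9$ ($m{\left(q \right)} = - 3 \left(\left(1 - 4\right) + 0\right) = - 3 \left(-3 + 0\right) = \left(-3\right) \left(-3\right) = 9$)
$j{\left(-18 \right)} + L{\left(m{\left(-3 \right)},E{\left(0 \right)} \right)} = 2 \left(-18\right) - 20 = -36 + \left(-20 + 0\right) = -36 - 20 = -56$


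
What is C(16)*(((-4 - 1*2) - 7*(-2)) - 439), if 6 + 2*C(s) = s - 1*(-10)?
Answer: -4310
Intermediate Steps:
C(s) = 2 + s/2 (C(s) = -3 + (s - 1*(-10))/2 = -3 + (s + 10)/2 = -3 + (10 + s)/2 = -3 + (5 + s/2) = 2 + s/2)
C(16)*(((-4 - 1*2) - 7*(-2)) - 439) = (2 + (1/2)*16)*(((-4 - 1*2) - 7*(-2)) - 439) = (2 + 8)*(((-4 - 2) + 14) - 439) = 10*((-6 + 14) - 439) = 10*(8 - 439) = 10*(-431) = -4310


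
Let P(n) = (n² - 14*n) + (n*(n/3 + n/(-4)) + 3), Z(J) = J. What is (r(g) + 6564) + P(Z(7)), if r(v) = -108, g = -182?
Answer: 76969/12 ≈ 6414.1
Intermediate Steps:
P(n) = 3 - 14*n + 13*n²/12 (P(n) = (n² - 14*n) + (n*(n*(⅓) + n*(-¼)) + 3) = (n² - 14*n) + (n*(n/3 - n/4) + 3) = (n² - 14*n) + (n*(n/12) + 3) = (n² - 14*n) + (n²/12 + 3) = (n² - 14*n) + (3 + n²/12) = 3 - 14*n + 13*n²/12)
(r(g) + 6564) + P(Z(7)) = (-108 + 6564) + (3 - 14*7 + (13/12)*7²) = 6456 + (3 - 98 + (13/12)*49) = 6456 + (3 - 98 + 637/12) = 6456 - 503/12 = 76969/12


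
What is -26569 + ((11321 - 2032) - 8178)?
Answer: -25458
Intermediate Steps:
-26569 + ((11321 - 2032) - 8178) = -26569 + (9289 - 8178) = -26569 + 1111 = -25458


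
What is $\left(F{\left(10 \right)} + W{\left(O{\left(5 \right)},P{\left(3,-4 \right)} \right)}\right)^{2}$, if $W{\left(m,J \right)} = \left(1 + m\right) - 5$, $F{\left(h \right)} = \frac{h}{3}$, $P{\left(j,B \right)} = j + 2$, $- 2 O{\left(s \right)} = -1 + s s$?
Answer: $\frac{1444}{9} \approx 160.44$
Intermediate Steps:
$O{\left(s \right)} = \frac{1}{2} - \frac{s^{2}}{2}$ ($O{\left(s \right)} = - \frac{-1 + s s}{2} = - \frac{-1 + s^{2}}{2} = \frac{1}{2} - \frac{s^{2}}{2}$)
$P{\left(j,B \right)} = 2 + j$
$F{\left(h \right)} = \frac{h}{3}$ ($F{\left(h \right)} = h \frac{1}{3} = \frac{h}{3}$)
$W{\left(m,J \right)} = -4 + m$
$\left(F{\left(10 \right)} + W{\left(O{\left(5 \right)},P{\left(3,-4 \right)} \right)}\right)^{2} = \left(\frac{1}{3} \cdot 10 + \left(-4 + \left(\frac{1}{2} - \frac{5^{2}}{2}\right)\right)\right)^{2} = \left(\frac{10}{3} + \left(-4 + \left(\frac{1}{2} - \frac{25}{2}\right)\right)\right)^{2} = \left(\frac{10}{3} - 16\right)^{2} = \left(- \frac{38}{3}\right)^{2} = \frac{1444}{9}$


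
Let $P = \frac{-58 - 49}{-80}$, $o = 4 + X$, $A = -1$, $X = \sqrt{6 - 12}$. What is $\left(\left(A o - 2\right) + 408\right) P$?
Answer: $\frac{21507}{40} - \frac{107 i \sqrt{6}}{80} \approx 537.67 - 3.2762 i$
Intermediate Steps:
$X = i \sqrt{6}$ ($X = \sqrt{6 - 12} = \sqrt{-6} = i \sqrt{6} \approx 2.4495 i$)
$o = 4 + i \sqrt{6} \approx 4.0 + 2.4495 i$
$P = \frac{107}{80}$ ($P = \left(-107\right) \left(- \frac{1}{80}\right) = \frac{107}{80} \approx 1.3375$)
$\left(\left(A o - 2\right) + 408\right) P = \left(\left(- (4 + i \sqrt{6}) - 2\right) + 408\right) \frac{107}{80} = \left(\left(\left(-4 - i \sqrt{6}\right) - 2\right) + 408\right) \frac{107}{80} = \left(\left(-6 - i \sqrt{6}\right) + 408\right) \frac{107}{80} = \left(402 - i \sqrt{6}\right) \frac{107}{80} = \frac{21507}{40} - \frac{107 i \sqrt{6}}{80}$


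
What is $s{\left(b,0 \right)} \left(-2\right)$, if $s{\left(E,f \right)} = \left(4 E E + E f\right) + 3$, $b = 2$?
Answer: $-38$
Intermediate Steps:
$s{\left(E,f \right)} = 3 + 4 E^{2} + E f$ ($s{\left(E,f \right)} = \left(4 E^{2} + E f\right) + 3 = 3 + 4 E^{2} + E f$)
$s{\left(b,0 \right)} \left(-2\right) = \left(3 + 4 \cdot 2^{2} + 2 \cdot 0\right) \left(-2\right) = \left(3 + 4 \cdot 4 + 0\right) \left(-2\right) = \left(3 + 16 + 0\right) \left(-2\right) = 19 \left(-2\right) = -38$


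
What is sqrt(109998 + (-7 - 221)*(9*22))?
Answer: 3*sqrt(7206) ≈ 254.66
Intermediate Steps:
sqrt(109998 + (-7 - 221)*(9*22)) = sqrt(109998 - 228*198) = sqrt(109998 - 45144) = sqrt(64854) = 3*sqrt(7206)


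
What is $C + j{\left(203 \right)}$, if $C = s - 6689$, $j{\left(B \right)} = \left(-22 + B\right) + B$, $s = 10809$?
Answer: $4504$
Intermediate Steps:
$j{\left(B \right)} = -22 + 2 B$
$C = 4120$ ($C = 10809 - 6689 = 4120$)
$C + j{\left(203 \right)} = 4120 + \left(-22 + 2 \cdot 203\right) = 4120 + \left(-22 + 406\right) = 4120 + 384 = 4504$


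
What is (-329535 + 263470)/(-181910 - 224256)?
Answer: 66065/406166 ≈ 0.16266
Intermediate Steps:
(-329535 + 263470)/(-181910 - 224256) = -66065/(-406166) = -66065*(-1/406166) = 66065/406166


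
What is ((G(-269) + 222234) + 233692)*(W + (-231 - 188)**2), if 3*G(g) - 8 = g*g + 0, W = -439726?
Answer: -126812144085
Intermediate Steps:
G(g) = 8/3 + g**2/3 (G(g) = 8/3 + (g*g + 0)/3 = 8/3 + (g**2 + 0)/3 = 8/3 + g**2/3)
((G(-269) + 222234) + 233692)*(W + (-231 - 188)**2) = (((8/3 + (1/3)*(-269)**2) + 222234) + 233692)*(-439726 + (-231 - 188)**2) = (((8/3 + (1/3)*72361) + 222234) + 233692)*(-439726 + (-419)**2) = (((8/3 + 72361/3) + 222234) + 233692)*(-439726 + 175561) = ((24123 + 222234) + 233692)*(-264165) = (246357 + 233692)*(-264165) = 480049*(-264165) = -126812144085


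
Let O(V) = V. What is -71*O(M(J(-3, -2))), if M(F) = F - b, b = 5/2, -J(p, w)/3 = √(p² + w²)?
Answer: 355/2 + 213*√13 ≈ 945.48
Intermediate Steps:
J(p, w) = -3*√(p² + w²)
b = 5/2 (b = 5*(½) = 5/2 ≈ 2.5000)
M(F) = -5/2 + F (M(F) = F - 1*5/2 = F - 5/2 = -5/2 + F)
-71*O(M(J(-3, -2))) = -71*(-5/2 - 3*√((-3)² + (-2)²)) = -71*(-5/2 - 3*√(9 + 4)) = -71*(-5/2 - 3*√13) = 355/2 + 213*√13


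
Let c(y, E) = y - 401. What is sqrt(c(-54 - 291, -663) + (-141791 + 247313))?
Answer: 2*sqrt(26194) ≈ 323.69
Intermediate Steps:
c(y, E) = -401 + y
sqrt(c(-54 - 291, -663) + (-141791 + 247313)) = sqrt((-401 + (-54 - 291)) + (-141791 + 247313)) = sqrt((-401 - 345) + 105522) = sqrt(-746 + 105522) = sqrt(104776) = 2*sqrt(26194)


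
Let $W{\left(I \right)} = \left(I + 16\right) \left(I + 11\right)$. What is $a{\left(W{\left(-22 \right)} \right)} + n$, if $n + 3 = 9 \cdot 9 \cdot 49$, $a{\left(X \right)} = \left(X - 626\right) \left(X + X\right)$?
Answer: $-69954$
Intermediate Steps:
$W{\left(I \right)} = \left(11 + I\right) \left(16 + I\right)$ ($W{\left(I \right)} = \left(16 + I\right) \left(11 + I\right) = \left(11 + I\right) \left(16 + I\right)$)
$a{\left(X \right)} = 2 X \left(-626 + X\right)$ ($a{\left(X \right)} = \left(-626 + X\right) 2 X = 2 X \left(-626 + X\right)$)
$n = 3966$ ($n = -3 + 9 \cdot 9 \cdot 49 = -3 + 81 \cdot 49 = -3 + 3969 = 3966$)
$a{\left(W{\left(-22 \right)} \right)} + n = 2 \left(176 + \left(-22\right)^{2} + 27 \left(-22\right)\right) \left(-626 + \left(176 + \left(-22\right)^{2} + 27 \left(-22\right)\right)\right) + 3966 = 2 \left(176 + 484 - 594\right) \left(-626 + \left(176 + 484 - 594\right)\right) + 3966 = 2 \cdot 66 \left(-626 + 66\right) + 3966 = 2 \cdot 66 \left(-560\right) + 3966 = -73920 + 3966 = -69954$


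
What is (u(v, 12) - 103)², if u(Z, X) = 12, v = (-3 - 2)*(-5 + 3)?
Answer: 8281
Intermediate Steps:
v = 10 (v = -5*(-2) = 10)
(u(v, 12) - 103)² = (12 - 103)² = (-91)² = 8281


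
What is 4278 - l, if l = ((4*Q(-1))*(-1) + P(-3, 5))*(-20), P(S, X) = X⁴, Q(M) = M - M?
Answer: 16778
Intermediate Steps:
Q(M) = 0
l = -12500 (l = ((4*0)*(-1) + 5⁴)*(-20) = (0*(-1) + 625)*(-20) = (0 + 625)*(-20) = 625*(-20) = -12500)
4278 - l = 4278 - 1*(-12500) = 4278 + 12500 = 16778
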